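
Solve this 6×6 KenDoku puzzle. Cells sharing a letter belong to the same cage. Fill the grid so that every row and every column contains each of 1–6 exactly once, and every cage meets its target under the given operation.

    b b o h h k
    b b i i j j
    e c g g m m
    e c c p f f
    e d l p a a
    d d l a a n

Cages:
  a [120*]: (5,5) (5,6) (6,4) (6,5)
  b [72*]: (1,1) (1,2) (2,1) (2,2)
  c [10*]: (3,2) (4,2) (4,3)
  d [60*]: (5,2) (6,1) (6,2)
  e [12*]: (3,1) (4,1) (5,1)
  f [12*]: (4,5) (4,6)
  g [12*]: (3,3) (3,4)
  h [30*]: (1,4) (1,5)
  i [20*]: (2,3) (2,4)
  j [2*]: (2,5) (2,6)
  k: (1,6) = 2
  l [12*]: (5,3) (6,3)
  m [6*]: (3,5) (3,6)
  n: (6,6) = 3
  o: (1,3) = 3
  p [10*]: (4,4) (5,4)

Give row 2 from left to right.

O is a freebie, which forces (1,3) = 3.
Cage k is a single given cell, leaving (1,6) = 2.
Column 6 already has 2, leaving (2,6) = 1.
N is a freebie, leaving (6,6) = 3.
Row 2 now contains 1; hence (2,5) = 2.
The two cells of cage m must have product 6; hence (3,5) = 1.
Column 6 already has 3, so (3,6) = 6.
Column 5 already has 2, so (4,5) = 3.
Column 6 already has 6, which forces (4,6) = 4.
4 is placed in column 6; hence (5,6) = 5.
Cage g needs two cells with product 12; hence (3,3) = 4.
Cage g's pair has product 12; hence (3,4) = 3.
Cage p needs two cells with product 10, which forces (4,4) = 5.
Row 5 already has 5, leaving (5,4) = 2.
The 4 cells of cage a must have product 120, which forces (6,4) = 1.
Column 4 already has 5, leaving (1,4) = 6.
The two cells of cage h must have product 30, so (1,5) = 5.
4 is placed in column 3, so (2,3) = 5.
Column 4 already has 5, which forces (2,4) = 4.
Row 3 already has 3, so (3,1) = 2.
The 3 cells of cage c must have product 10; hence (3,2) = 5.
Row 5 now contains 2; hence (5,3) = 6.
Row 5 now contains 6; hence (5,5) = 4.
Cage l needs two cells with product 12, which forces (6,3) = 2.
Column 5 already has 4, so (6,5) = 6.
The 3 cells of cage e must have product 12; hence (4,1) = 6.
The 3 cells of cage c must have product 10, which forces (4,2) = 2.
Column 3 already has 2, which forces (4,3) = 1.
Row 5 now contains 6, leaving (5,1) = 1.
Row 5 now contains 6, leaving (5,2) = 3.
Cage d has product 60, leaving (6,1) = 5.
2 is placed in row 6, so (6,2) = 4.
Column 1 now contains 1, leaving (1,1) = 4.
4 is placed in column 2, leaving (1,2) = 1.
6 is placed in column 1, leaving (2,1) = 3.
Column 2 now contains 3, leaving (2,2) = 6.
Completed grid: 4 1 3 6 5 2 / 3 6 5 4 2 1 / 2 5 4 3 1 6 / 6 2 1 5 3 4 / 1 3 6 2 4 5 / 5 4 2 1 6 3.

3 6 5 4 2 1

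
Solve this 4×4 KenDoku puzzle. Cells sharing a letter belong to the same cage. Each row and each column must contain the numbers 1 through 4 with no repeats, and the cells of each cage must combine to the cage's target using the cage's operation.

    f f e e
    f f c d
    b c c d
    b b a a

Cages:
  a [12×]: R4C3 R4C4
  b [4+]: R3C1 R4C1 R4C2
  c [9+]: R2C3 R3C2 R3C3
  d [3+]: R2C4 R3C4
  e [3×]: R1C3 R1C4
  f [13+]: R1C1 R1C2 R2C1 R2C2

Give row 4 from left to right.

The 3 cells of cage b must have sum 4, leaving R3C1 = 1.
1 is placed in row 3; hence R3C4 = 2.
Cage b needs sum 4; hence R4C1 = 2.
Cage b has sum 4, leaving R4C2 = 1.
Cage c needs sum 9, which forces R2C3 = 2.
Column 4 already has 2, so R2C4 = 1.
The 4 cells of cage f must have sum 13, so R1C1 = 4.
Cage f has sum 13, leaving R1C2 = 2.
The two cells of cage e must have product 3, so R1C3 = 1.
Column 4 now contains 1, leaving R1C4 = 3.
Cage f needs sum 13, leaving R2C1 = 3.
2 is placed in row 2; hence R2C2 = 4.
4 is placed in column 2, which forces R3C2 = 3.
3 is placed in row 3, leaving R3C3 = 4.
4 is placed in column 3, which forces R4C3 = 3.
Column 4 already has 3, which forces R4C4 = 4.
Completed grid: 4 2 1 3 / 3 4 2 1 / 1 3 4 2 / 2 1 3 4.

2 1 3 4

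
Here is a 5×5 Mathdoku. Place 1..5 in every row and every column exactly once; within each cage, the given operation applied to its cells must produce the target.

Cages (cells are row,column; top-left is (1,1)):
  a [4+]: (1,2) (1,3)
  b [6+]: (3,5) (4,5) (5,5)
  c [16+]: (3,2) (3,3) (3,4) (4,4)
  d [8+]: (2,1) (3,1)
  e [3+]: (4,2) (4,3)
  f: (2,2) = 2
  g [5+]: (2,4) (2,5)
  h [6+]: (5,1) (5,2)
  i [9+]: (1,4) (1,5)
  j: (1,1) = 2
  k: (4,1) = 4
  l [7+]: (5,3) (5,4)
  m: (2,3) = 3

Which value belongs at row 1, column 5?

Cage j is given; hence (1,1) = 2.
Cage f is given, leaving (2,2) = 2.
Cage m is given; hence (2,3) = 3.
Cage k is a single given cell, which forces (4,1) = 4.
2 is placed in column 2, which forces (4,2) = 1.
Row 4 now contains 1, leaving (4,3) = 2.
Row 4 now contains 4; hence (4,4) = 5.
Row 4 already has 2; hence (4,5) = 3.
1 is placed in column 2; hence (1,2) = 3.
Column 3 already has 3, which forces (1,3) = 1.
5 is placed in column 4; hence (1,4) = 4.
Cage i needs two cells with sum 9, which forces (1,5) = 5.
Row 2 now contains 3, leaving (2,1) = 5.
4 is placed in column 4, which forces (2,4) = 1.
1 is placed in row 2, so (2,5) = 4.
The two cells of cage d must have sum 8, which forces (3,1) = 3.
Cage c has sum 16, which forces (3,4) = 2.
Row 3 already has 2, so (3,5) = 1.
Cage h needs two cells with sum 6; hence (5,1) = 1.
The two cells of cage h must have sum 6, which forces (5,2) = 5.
Row 5 already has 5, so (5,3) = 4.
Column 4 now contains 2; hence (5,4) = 3.
1 is placed in column 5, leaving (5,5) = 2.
Column 2 already has 5, leaving (3,2) = 4.
Column 3 already has 4, which forces (3,3) = 5.
Filled in: 2 3 1 4 5 / 5 2 3 1 4 / 3 4 5 2 1 / 4 1 2 5 3 / 1 5 4 3 2.

5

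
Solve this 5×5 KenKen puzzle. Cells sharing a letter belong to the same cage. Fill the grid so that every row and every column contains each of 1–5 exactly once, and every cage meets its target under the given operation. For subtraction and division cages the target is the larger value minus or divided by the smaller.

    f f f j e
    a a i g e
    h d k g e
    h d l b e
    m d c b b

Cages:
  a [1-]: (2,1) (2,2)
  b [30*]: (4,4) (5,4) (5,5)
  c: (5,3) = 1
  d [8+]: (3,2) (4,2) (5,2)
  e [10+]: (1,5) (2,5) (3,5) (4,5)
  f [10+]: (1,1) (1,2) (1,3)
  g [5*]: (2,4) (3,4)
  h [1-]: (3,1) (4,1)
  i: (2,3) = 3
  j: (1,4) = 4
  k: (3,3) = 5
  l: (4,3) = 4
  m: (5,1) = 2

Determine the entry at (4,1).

5

Cage j is given, so (1,4) = 4.
Cage i is a single given cell; hence (2,3) = 3.
Cage k is a single given cell; hence (3,3) = 5.
Row 3 now contains 5; hence (3,4) = 1.
Cage l is given; hence (4,3) = 4.
M is a freebie; hence (5,1) = 2.
C is a freebie; hence (5,3) = 1.
1 is placed in column 3; hence (1,3) = 2.
Column 4 already has 1, leaving (2,4) = 5.
Cage h needs two cells with difference 1, leaving (3,1) = 4.
The 3 cells of cage d must have sum 8, which forces (4,2) = 1.
The 3 cells of cage b must have product 30, so (4,4) = 2.
2 is placed in row 4, which forces (4,5) = 3.
Column 4 already has 5, which forces (5,4) = 3.
Column 5 already has 3, leaving (5,5) = 5.
Column 5 already has 3, so (1,5) = 1.
Column 1 now contains 4, leaving (2,1) = 1.
The two cells of cage a must have difference 1, which forces (2,2) = 2.
The 4 cells of cage e must have sum 10; hence (2,5) = 4.
The 3 cells of cage d must have sum 8, which forces (3,2) = 3.
Column 5 already has 3; hence (3,5) = 2.
Row 4 already has 3, which forces (4,1) = 5.
5 is placed in row 5, leaving (5,2) = 4.
Column 1 already has 5, which forces (1,1) = 3.
3 is placed in column 2, leaving (1,2) = 5.
Completed grid: 3 5 2 4 1 / 1 2 3 5 4 / 4 3 5 1 2 / 5 1 4 2 3 / 2 4 1 3 5.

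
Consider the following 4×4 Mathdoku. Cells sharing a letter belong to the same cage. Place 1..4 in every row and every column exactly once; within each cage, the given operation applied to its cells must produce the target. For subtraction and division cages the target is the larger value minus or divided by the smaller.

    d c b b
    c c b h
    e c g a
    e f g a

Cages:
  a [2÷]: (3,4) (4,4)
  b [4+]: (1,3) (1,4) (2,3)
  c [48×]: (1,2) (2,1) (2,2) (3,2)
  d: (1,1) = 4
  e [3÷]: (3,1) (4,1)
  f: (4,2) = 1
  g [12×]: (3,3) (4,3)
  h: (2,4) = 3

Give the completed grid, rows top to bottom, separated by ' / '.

Cage d is a single given cell, leaving (1,1) = 4.
Cage b has sum 4, leaving (1,3) = 2.
Cage b needs sum 4; hence (1,4) = 1.
Column 1 now contains 4, leaving (2,1) = 2.
Cage b needs sum 4, leaving (2,3) = 1.
H is a freebie, leaving (2,4) = 3.
Cage f is a single given cell, which forces (4,2) = 1.
Row 1 now contains 1; hence (1,2) = 3.
3 is placed in row 2, leaving (2,2) = 4.
Cage e's pair has quotient 3; hence (3,1) = 1.
The 4 cells of cage c must have product 48, leaving (3,2) = 2.
2 is placed in row 3; hence (3,4) = 4.
Row 4 already has 1, which forces (4,1) = 3.
Row 4 now contains 3, which forces (4,3) = 4.
Column 4 already has 4, leaving (4,4) = 2.
Row 3 already has 4; hence (3,3) = 3.

4 3 2 1 / 2 4 1 3 / 1 2 3 4 / 3 1 4 2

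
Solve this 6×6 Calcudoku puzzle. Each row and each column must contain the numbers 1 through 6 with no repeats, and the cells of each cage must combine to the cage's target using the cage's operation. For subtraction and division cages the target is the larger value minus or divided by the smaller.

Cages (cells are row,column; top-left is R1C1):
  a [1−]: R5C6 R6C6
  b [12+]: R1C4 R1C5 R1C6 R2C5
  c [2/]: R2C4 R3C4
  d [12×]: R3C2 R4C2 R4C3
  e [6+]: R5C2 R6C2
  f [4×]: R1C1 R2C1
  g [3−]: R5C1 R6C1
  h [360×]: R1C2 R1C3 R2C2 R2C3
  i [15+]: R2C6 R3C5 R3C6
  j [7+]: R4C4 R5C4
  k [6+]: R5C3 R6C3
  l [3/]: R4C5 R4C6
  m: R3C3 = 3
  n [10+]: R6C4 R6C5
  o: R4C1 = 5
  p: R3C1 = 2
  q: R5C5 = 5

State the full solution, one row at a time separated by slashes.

4 2 6 5 1 3 / 1 6 5 2 3 4 / 2 4 3 1 6 5 / 5 3 1 4 2 6 / 6 1 4 3 5 2 / 3 5 2 6 4 1

Cage p is a single given cell, which forces R3C1 = 2.
Cage m is given, so R3C3 = 3.
Cage o is a single given cell, which forces R4C1 = 5.
Cage q is a single given cell; hence R5C5 = 5.
In row 3, 5 can only go at R3C6, so R3C6 = 5.
Column 4 needs a 5, and only R1C4 is open for it.
In column 4, 2 can only go at R2C4, so R2C4 = 2.
In row 5, 2 can only go at R5C6, so R5C6 = 2.
In row 5, 3 can only go at R5C4, so R5C4 = 3.
The two cells of cage j must have sum 7, which forces R4C4 = 4.
Column 4 now contains 4, leaving R6C4 = 6.
6 is placed in row 6, so R6C5 = 4.
Cage i needs sum 15; hence R2C6 = 4.
Column 4 now contains 4, leaving R3C4 = 1.
Column 5 already has 4, leaving R3C5 = 6.
Cage f's pair has product 4, which forces R1C1 = 4.
The 4 cells of cage b must have sum 12, leaving R1C5 = 1.
Column 6 already has 4, so R1C6 = 3.
Row 2 now contains 4, so R2C1 = 1.
Cage b needs sum 12, which forces R2C5 = 3.
Row 3 already has 6, leaving R3C2 = 4.
Cage d has product 12, leaving R4C2 = 3.
The 3 cells of cage d must have product 12, leaving R4C3 = 1.
3 is placed in column 5, leaving R4C5 = 2.
Row 4 now contains 1, so R4C6 = 6.
Column 1 already has 4, so R5C1 = 6.
Column 2 already has 4, which forces R5C2 = 1.
Column 3 now contains 1, which forces R5C3 = 4.
Column 1 already has 1, which forces R6C1 = 3.
3 is placed in column 6; hence R6C6 = 1.
The two cells of cage e must have sum 6, so R6C2 = 5.
The two cells of cage k must have sum 6, which forces R6C3 = 2.
Cage h needs product 360, which forces R1C2 = 2.
2 is placed in column 3, which forces R1C3 = 6.
Column 2 already has 5, so R2C2 = 6.
Cage h has product 360, leaving R2C3 = 5.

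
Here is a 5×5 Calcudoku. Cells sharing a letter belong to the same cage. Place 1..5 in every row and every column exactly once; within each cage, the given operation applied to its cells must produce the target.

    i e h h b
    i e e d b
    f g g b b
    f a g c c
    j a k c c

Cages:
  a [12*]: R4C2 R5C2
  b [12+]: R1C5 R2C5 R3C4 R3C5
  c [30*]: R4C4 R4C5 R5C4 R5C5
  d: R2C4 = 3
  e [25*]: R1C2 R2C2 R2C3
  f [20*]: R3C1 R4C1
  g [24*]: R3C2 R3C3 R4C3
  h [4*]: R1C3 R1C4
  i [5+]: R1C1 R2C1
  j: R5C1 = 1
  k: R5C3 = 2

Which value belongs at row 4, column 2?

3

Cage e has product 25, leaving R1C2 = 5.
The 3 cells of cage e must have product 25, which forces R2C2 = 1.
Cage e needs product 25, so R2C3 = 5.
Cage d is given, leaving R2C4 = 3.
Cage j is given, so R5C1 = 1.
K is a freebie, which forces R5C3 = 2.
2 is placed in row 5, leaving R5C4 = 5.
Row 5 now contains 5, so R5C5 = 3.
The two cells of cage i must have sum 5, which forces R1C1 = 3.
Cage i's pair has sum 5; hence R2C1 = 2.
Row 2 now contains 2, which forces R2C5 = 4.
Cage g has product 24, which forces R3C2 = 2.
Cage b has sum 12, leaving R3C5 = 5.
Cage a's pair has product 12, so R4C2 = 3.
Row 4 already has 3, which forces R4C3 = 4.
Row 5 now contains 3, so R5C2 = 4.
4 is placed in column 3, so R1C3 = 1.
The two cells of cage h must have product 4, which forces R1C4 = 4.
Cage b needs sum 12, so R1C5 = 2.
Row 3 already has 5, which forces R3C1 = 4.
4 is placed in column 3, which forces R3C3 = 3.
Cage b has sum 12, so R3C4 = 1.
4 is placed in row 4, so R4C1 = 5.
Column 4 now contains 1, leaving R4C4 = 2.
Column 5 already has 2, so R4C5 = 1.
Completed grid: 3 5 1 4 2 / 2 1 5 3 4 / 4 2 3 1 5 / 5 3 4 2 1 / 1 4 2 5 3.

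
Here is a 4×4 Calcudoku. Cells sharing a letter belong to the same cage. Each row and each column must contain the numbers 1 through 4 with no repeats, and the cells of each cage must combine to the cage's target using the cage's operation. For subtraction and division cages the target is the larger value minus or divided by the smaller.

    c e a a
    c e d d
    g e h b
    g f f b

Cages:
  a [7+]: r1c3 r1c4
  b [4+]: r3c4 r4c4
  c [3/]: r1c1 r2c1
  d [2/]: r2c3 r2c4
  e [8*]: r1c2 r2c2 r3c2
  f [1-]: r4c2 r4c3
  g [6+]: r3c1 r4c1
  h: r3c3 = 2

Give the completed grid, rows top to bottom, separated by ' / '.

1 2 3 4 / 3 4 1 2 / 4 1 2 3 / 2 3 4 1

H is a freebie, which forces r3c3 = 2.
Cage d needs two cells with quotient 2, which forces r2c4 = 2.
2 is placed in row 3, which forces r3c1 = 4.
4 is placed in row 3, so r3c2 = 1.
Row 3 now contains 1, leaving r3c4 = 3.
The two cells of cage g must have sum 6, which forces r4c1 = 2.
3 is placed in column 4, which forces r4c4 = 1.
Cage e needs product 8, which forces r1c2 = 2.
Cage a needs two cells with sum 7; hence r1c3 = 3.
3 is placed in column 4, leaving r1c4 = 4.
Column 2 already has 1, so r2c2 = 4.
Row 2 already has 4, which forces r2c3 = 1.
4 is placed in column 2, leaving r4c2 = 3.
Column 3 already has 3, which forces r4c3 = 4.
Row 1 now contains 3; hence r1c1 = 1.
Row 2 already has 1, which forces r2c1 = 3.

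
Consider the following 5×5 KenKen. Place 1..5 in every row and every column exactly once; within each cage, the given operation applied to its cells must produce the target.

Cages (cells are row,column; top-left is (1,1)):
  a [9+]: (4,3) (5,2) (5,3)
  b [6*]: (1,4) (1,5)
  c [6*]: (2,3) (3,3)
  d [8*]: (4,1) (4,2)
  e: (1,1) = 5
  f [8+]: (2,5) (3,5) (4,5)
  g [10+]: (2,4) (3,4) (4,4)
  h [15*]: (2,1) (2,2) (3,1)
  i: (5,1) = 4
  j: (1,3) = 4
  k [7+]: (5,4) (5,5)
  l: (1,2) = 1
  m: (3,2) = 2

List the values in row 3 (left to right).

1 2 3 5 4

Cage e is given, so (1,1) = 5.
Cage l is given, which forces (1,2) = 1.
J is a freebie, leaving (1,3) = 4.
Cage m is a single given cell; hence (3,2) = 2.
2 is placed in row 3; hence (3,3) = 3.
Column 2 now contains 2, so (4,2) = 4.
I is a freebie, which forces (5,1) = 4.
Cage h needs product 15, leaving (2,1) = 3.
The 3 cells of cage h must have product 15, leaving (2,2) = 5.
3 is placed in column 3, leaving (2,3) = 2.
Row 3 now contains 3, which forces (3,1) = 1.
Row 4 now contains 4, leaving (4,1) = 2.
Cage a needs sum 9, leaving (5,2) = 3.
The 3 cells of cage f must have sum 8, so (2,5) = 1.
Cage f needs sum 8; hence (3,5) = 4.
Cage f has sum 8, leaving (4,5) = 3.
Cage b needs two cells with product 6, leaving (1,4) = 3.
Column 5 now contains 3, leaving (1,5) = 2.
Row 2 now contains 1, so (2,4) = 4.
Row 3 already has 4; hence (3,4) = 5.
The 3 cells of cage g must have sum 10, leaving (4,4) = 1.
Column 4 now contains 5, which forces (5,4) = 2.
Column 5 already has 2, leaving (5,5) = 5.
Row 4 already has 1; hence (4,3) = 5.
Row 5 already has 5, leaving (5,3) = 1.
Completed grid: 5 1 4 3 2 / 3 5 2 4 1 / 1 2 3 5 4 / 2 4 5 1 3 / 4 3 1 2 5.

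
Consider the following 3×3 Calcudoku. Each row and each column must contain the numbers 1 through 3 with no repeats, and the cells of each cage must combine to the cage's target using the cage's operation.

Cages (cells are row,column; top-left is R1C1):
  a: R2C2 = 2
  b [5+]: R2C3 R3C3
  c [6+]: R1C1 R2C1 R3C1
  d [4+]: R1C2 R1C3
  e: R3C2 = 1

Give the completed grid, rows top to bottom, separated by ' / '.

2 3 1 / 1 2 3 / 3 1 2

Cage a is a single given cell, leaving R2C2 = 2.
Row 2 already has 2, which forces R2C3 = 3.
E is a freebie, which forces R3C2 = 1.
3 is placed in column 3, which forces R3C3 = 2.
The 3 cells of cage c must have sum 6, which forces R1C1 = 2.
Column 2 now contains 1; hence R1C2 = 3.
3 is placed in column 3; hence R1C3 = 1.
3 is placed in row 2, leaving R2C1 = 1.
2 is placed in row 3; hence R3C1 = 3.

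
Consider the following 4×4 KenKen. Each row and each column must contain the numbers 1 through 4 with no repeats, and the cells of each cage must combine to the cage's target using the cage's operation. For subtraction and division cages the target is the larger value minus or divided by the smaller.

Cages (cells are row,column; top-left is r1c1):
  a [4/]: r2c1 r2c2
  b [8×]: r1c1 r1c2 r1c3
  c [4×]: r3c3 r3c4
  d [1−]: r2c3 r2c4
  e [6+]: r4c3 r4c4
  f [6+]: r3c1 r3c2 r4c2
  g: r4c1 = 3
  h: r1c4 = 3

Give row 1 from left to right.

4 2 1 3

Cage h is a single given cell, which forces r1c4 = 3.
G is a freebie, so r4c1 = 3.
In row 2, 3 can only go at r2c3, so r2c3 = 3.
The only place for 2 in row 2 is r2c4.
Cage e's pair has sum 6; hence r4c3 = 2.
Column 4 already has 2, which forces r4c4 = 4.
Cage c's pair has product 4; hence r3c3 = 4.
Column 4 now contains 4, leaving r3c4 = 1.
Row 4 already has 2, leaving r4c2 = 1.
Column 3 already has 4, leaving r1c3 = 1.
Cage a's pair has quotient 4, which forces r2c1 = 1.
1 is placed in column 2, leaving r2c2 = 4.
1 is placed in row 3, leaving r3c1 = 2.
Row 3 already has 4; hence r3c2 = 3.
2 is placed in column 1; hence r1c1 = 4.
4 is placed in column 2, which forces r1c2 = 2.
The full grid is 4 2 1 3 / 1 4 3 2 / 2 3 4 1 / 3 1 2 4.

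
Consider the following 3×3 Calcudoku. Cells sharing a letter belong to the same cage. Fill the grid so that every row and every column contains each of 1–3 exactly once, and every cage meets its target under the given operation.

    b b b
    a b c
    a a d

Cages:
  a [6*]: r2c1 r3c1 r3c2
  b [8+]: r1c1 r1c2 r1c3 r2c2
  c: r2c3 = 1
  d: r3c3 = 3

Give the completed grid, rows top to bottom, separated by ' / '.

1 3 2 / 3 2 1 / 2 1 3

The 4 cells of cage b must have sum 8; hence r2c2 = 2.
C is a freebie; hence r2c3 = 1.
Cage d is given; hence r3c3 = 3.
Column 3 already has 3; hence r1c3 = 2.
Row 2 already has 1, leaving r2c1 = 3.
Cage a has product 6, which forces r3c1 = 2.
Row 3 already has 3, leaving r3c2 = 1.
Column 1 now contains 3, so r1c1 = 1.
Column 2 now contains 1; hence r1c2 = 3.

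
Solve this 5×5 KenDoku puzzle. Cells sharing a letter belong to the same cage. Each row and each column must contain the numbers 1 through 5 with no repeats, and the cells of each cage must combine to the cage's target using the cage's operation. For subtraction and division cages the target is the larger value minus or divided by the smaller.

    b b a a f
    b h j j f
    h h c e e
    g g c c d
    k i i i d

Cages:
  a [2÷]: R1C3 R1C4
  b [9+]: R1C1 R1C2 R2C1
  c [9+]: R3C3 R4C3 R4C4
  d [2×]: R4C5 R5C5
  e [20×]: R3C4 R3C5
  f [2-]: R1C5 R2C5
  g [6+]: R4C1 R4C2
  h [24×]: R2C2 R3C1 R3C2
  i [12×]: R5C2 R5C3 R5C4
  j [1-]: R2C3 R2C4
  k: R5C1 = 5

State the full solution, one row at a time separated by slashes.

K is a freebie, which forces R5C1 = 5.
In row 3, 1 can only go at R3C3, so R3C3 = 1.
Row 5 needs a 2, and only R5C5 is open for it.
Column 5 already has 2; hence R4C5 = 1.
The only place for 1 in column 2 is R5C2.
In column 2, 5 can only go at R1C2, so R1C2 = 5.
Row 1 now contains 5, leaving R1C5 = 3.
Cage f needs two cells with difference 2, which forces R2C5 = 5.
Column 5 now contains 5, leaving R3C5 = 4.
Row 1 already has 3, which forces R1C1 = 1.
The 3 cells of cage b must have sum 9; hence R2C1 = 3.
Cage h needs product 24, leaving R2C2 = 4.
Row 2 already has 4, which forces R2C3 = 2.
Row 2 already has 2, leaving R2C4 = 1.
Column 1 now contains 3; hence R3C1 = 2.
Row 3 already has 2, which forces R3C2 = 3.
Row 3 already has 4, so R3C4 = 5.
Column 1 now contains 2, so R4C1 = 4.
4 is placed in column 2; hence R4C2 = 2.
5 is placed in column 4, so R4C4 = 3.
3 is placed in column 4, so R5C4 = 4.
Column 3 already has 2; hence R1C3 = 4.
4 is placed in column 4, leaving R1C4 = 2.
Row 4 now contains 3, so R4C3 = 5.
Row 5 now contains 4, which forces R5C3 = 3.

1 5 4 2 3 / 3 4 2 1 5 / 2 3 1 5 4 / 4 2 5 3 1 / 5 1 3 4 2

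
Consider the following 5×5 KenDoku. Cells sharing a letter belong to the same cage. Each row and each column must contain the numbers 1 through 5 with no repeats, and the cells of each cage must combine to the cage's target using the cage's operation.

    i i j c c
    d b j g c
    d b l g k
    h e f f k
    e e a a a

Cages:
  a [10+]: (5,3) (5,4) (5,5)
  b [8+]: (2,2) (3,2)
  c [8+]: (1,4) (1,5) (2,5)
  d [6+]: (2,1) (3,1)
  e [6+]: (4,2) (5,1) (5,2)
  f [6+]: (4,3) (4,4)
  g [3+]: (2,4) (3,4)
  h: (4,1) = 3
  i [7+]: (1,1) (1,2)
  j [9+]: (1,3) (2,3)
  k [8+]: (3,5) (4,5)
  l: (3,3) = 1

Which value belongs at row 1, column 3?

4

L is a freebie, leaving (3,3) = 1.
1 is placed in row 3, so (3,4) = 2.
H is a freebie, leaving (4,1) = 3.
Row 4 already has 3, so (4,5) = 5.
Column 4 already has 2, leaving (2,4) = 1.
5 is placed in column 5, which forces (3,5) = 3.
The two cells of cage f must have sum 6, leaving (4,3) = 2.
Cage f's pair has sum 6, so (4,4) = 4.
Cage c needs sum 8, so (1,5) = 1.
1 is placed in row 2, so (2,1) = 2.
The two cells of cage b must have sum 8, leaving (2,2) = 3.
Row 2 already has 2, so (2,5) = 4.
The two cells of cage d must have sum 6, which forces (3,1) = 4.
Row 3 already has 3, so (3,2) = 5.
2 is placed in row 4, so (4,2) = 1.
Column 1 now contains 2, leaving (5,1) = 1.
3 is placed in column 2, so (5,2) = 4.
Column 5 now contains 1, which forces (5,5) = 2.
Column 1 now contains 4, leaving (1,1) = 5.
5 is placed in column 2, so (1,2) = 2.
Cage j needs two cells with sum 9; hence (1,3) = 4.
Cage c has sum 8, leaving (1,4) = 3.
4 is placed in row 2, leaving (2,3) = 5.
Column 3 now contains 5, which forces (5,3) = 3.
3 is placed in column 4, leaving (5,4) = 5.
Completed grid: 5 2 4 3 1 / 2 3 5 1 4 / 4 5 1 2 3 / 3 1 2 4 5 / 1 4 3 5 2.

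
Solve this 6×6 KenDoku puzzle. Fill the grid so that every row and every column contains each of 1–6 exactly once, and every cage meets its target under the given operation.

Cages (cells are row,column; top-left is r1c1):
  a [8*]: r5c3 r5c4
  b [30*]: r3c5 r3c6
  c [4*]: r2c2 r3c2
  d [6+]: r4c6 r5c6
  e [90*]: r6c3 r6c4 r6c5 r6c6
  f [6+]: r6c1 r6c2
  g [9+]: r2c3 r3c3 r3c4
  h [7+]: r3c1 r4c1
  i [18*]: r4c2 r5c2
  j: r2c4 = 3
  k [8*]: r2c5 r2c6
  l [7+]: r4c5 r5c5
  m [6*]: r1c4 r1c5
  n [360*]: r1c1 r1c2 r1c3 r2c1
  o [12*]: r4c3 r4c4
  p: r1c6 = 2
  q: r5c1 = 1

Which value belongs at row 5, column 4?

4

Cage p is a single given cell, leaving r1c6 = 2.
Cage j is a single given cell; hence r2c4 = 3.
Column 6 now contains 2, so r2c6 = 4.
Cage q is a single given cell, so r5c1 = 1.
Row 5 already has 1, leaving r5c6 = 5.
Row 2 now contains 4; hence r2c2 = 1.
Row 2 now contains 4, which forces r2c5 = 2.
Cage c needs two cells with product 4; hence r3c2 = 4.
The two cells of cage b must have product 30; hence r3c5 = 5.
Column 6 now contains 5, leaving r3c6 = 6.
Column 6 now contains 5, which forces r4c6 = 1.
Column 2 now contains 4, leaving r6c2 = 2.
Column 6 now contains 1, which forces r6c6 = 3.
Cage f needs two cells with sum 6, which forces r6c1 = 4.
Cage n needs product 360; hence r1c3 = 4.
Cage h's pair has sum 7, which forces r3c1 = 2.
Row 3 already has 2; hence r3c4 = 1.
4 is placed in column 1; hence r4c1 = 5.
Column 3 already has 4; hence r5c3 = 2.
Row 5 now contains 2, so r5c4 = 4.
Row 5 now contains 4; hence r5c5 = 3.
Cage n has product 360, so r1c1 = 3.
The 4 cells of cage n must have product 360; hence r1c2 = 5.
Column 4 now contains 1; hence r1c4 = 6.
Cage m's pair has product 6, so r1c5 = 1.
Column 1 already has 5, which forces r2c1 = 6.
Cage g has sum 9; hence r2c3 = 5.
Row 3 now contains 1, which forces r3c3 = 3.
Cage i's pair has product 18, leaving r4c2 = 3.
Cage o's pair has product 12, so r4c3 = 6.
Cage o's pair has product 12; hence r4c4 = 2.
Column 5 now contains 3, leaving r4c5 = 4.
3 is placed in row 5, which forces r5c2 = 6.
Column 3 now contains 6; hence r6c3 = 1.
Column 4 now contains 6; hence r6c4 = 5.
1 is placed in column 5, leaving r6c5 = 6.
The full grid is 3 5 4 6 1 2 / 6 1 5 3 2 4 / 2 4 3 1 5 6 / 5 3 6 2 4 1 / 1 6 2 4 3 5 / 4 2 1 5 6 3.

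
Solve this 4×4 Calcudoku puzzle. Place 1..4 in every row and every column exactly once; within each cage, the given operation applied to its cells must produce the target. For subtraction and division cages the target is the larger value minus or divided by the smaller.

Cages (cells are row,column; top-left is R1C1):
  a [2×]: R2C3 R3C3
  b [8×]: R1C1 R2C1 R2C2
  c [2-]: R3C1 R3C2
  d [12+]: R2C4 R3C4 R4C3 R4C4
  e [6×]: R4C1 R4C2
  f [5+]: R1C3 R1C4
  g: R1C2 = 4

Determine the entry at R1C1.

1

Cage g is a single given cell, which forces R1C2 = 4.
The 3 cells of cage b must have product 8; hence R2C1 = 4.
In row 1, 1 can only go at R1C1, so R1C1 = 1.
Cage b needs product 8, leaving R2C2 = 2.
Row 2 now contains 2, leaving R2C3 = 1.
1 is placed in row 2, so R2C4 = 3.
Column 1 now contains 1, so R3C1 = 3.
Cage c's pair has difference 2, which forces R3C2 = 1.
1 is placed in column 3, so R3C3 = 2.
2 is placed in row 3, leaving R3C4 = 4.
3 is placed in column 1, so R4C1 = 2.
Column 2 already has 2; hence R4C2 = 3.
3 is placed in row 4, so R4C3 = 4.
Row 4 now contains 2, leaving R4C4 = 1.
2 is placed in column 3, leaving R1C3 = 3.
Column 4 now contains 3, which forces R1C4 = 2.
Completed grid: 1 4 3 2 / 4 2 1 3 / 3 1 2 4 / 2 3 4 1.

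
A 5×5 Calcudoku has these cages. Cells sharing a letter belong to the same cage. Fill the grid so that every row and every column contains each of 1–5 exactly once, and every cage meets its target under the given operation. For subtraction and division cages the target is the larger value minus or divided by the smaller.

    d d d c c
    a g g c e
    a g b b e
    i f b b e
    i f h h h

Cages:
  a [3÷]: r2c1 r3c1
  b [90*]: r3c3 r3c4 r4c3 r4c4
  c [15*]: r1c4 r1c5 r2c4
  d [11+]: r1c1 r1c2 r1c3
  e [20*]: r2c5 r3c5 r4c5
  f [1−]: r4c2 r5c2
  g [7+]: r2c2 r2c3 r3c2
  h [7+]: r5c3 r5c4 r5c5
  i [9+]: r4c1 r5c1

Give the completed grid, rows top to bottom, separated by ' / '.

Row 5 needs a 3, and only r5c2 is open for it.
In row 4, 1 can only go at r4c5, so r4c5 = 1.
In row 1, 1 can only go at r1c4, so r1c4 = 1.
The 3 cells of cage h must have sum 7, leaving r5c3 = 1.
In row 1, 3 can only go at r1c5, so r1c5 = 3.
The 3 cells of cage c must have product 15, so r2c4 = 5.
Row 2 already has 5; hence r2c5 = 4.
Column 5 now contains 4, which forces r3c5 = 5.
Column 5 now contains 4, so r5c5 = 2.
Cage g needs sum 7; hence r2c2 = 1.
Row 2 already has 4; hence r2c3 = 2.
Cage g needs sum 7, which forces r3c2 = 4.
The 4 cells of cage b must have product 90, leaving r3c3 = 3.
Cage b needs product 90, so r3c4 = 2.
4 is placed in column 2, which forces r4c2 = 2.
Cage b needs product 90, leaving r4c3 = 5.
The 4 cells of cage b must have product 90, which forces r4c4 = 3.
Row 5 now contains 2, leaving r5c4 = 4.
Cage d needs sum 11; hence r1c1 = 2.
Column 2 already has 2; hence r1c2 = 5.
5 is placed in column 3, so r1c3 = 4.
Row 2 already has 1, so r2c1 = 3.
Row 3 already has 3, which forces r3c1 = 1.
5 is placed in row 4; hence r4c1 = 4.
Row 5 now contains 4, so r5c1 = 5.

2 5 4 1 3 / 3 1 2 5 4 / 1 4 3 2 5 / 4 2 5 3 1 / 5 3 1 4 2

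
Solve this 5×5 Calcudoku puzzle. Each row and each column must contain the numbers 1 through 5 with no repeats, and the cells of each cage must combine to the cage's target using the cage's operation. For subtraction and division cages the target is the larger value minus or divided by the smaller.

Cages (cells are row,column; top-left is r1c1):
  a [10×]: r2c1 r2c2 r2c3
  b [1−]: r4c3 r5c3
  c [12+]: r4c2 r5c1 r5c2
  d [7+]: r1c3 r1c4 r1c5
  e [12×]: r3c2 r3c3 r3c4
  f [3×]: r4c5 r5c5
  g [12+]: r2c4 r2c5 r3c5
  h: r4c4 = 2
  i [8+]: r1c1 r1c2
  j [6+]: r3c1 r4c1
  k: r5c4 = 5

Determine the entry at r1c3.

4

H is a freebie, leaving r4c4 = 2.
K is a freebie, leaving r5c4 = 5.
Cage c has sum 12, so r4c2 = 5.
The two cells of cage i must have sum 8, which forces r1c1 = 5.
Column 2 already has 5, leaving r1c2 = 3.
5 is placed in column 1; hence r3c1 = 2.
Column 2 now contains 3, which forces r5c2 = 4.
Column 1 now contains 2, so r2c1 = 1.
The 3 cells of cage a must have product 10, which forces r2c2 = 2.
The 3 cells of cage a must have product 10, which forces r2c3 = 5.
Column 2 now contains 4; hence r3c2 = 1.
Cage j needs two cells with sum 6, leaving r4c1 = 4.
Row 5 now contains 4, so r5c1 = 3.
3 is placed in row 5; hence r5c3 = 2.
3 is placed in row 5, so r5c5 = 1.
Cage d has sum 7, which forces r1c5 = 2.
Cage g needs sum 12, leaving r3c5 = 5.
Column 5 now contains 1, leaving r4c5 = 3.
Cage g has sum 12, leaving r2c4 = 3.
Column 5 already has 3, so r2c5 = 4.
3 is placed in column 4, so r3c4 = 4.
3 is placed in row 4, so r4c3 = 1.
Column 3 already has 1, which forces r1c3 = 4.
Column 4 already has 4, so r1c4 = 1.
Row 3 now contains 4, which forces r3c3 = 3.
Filled in: 5 3 4 1 2 / 1 2 5 3 4 / 2 1 3 4 5 / 4 5 1 2 3 / 3 4 2 5 1.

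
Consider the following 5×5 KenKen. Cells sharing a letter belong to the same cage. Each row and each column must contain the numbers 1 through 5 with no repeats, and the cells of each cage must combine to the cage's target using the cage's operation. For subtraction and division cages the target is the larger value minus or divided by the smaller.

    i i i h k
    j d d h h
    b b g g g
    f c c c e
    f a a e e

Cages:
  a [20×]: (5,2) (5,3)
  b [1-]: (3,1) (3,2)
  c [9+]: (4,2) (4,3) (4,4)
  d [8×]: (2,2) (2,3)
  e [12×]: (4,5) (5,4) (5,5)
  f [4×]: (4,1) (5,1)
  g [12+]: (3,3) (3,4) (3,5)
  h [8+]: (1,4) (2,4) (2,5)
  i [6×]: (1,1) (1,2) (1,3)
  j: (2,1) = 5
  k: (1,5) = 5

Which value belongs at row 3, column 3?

3

K is a freebie, leaving (1,5) = 5.
Cage j is a single given cell, so (2,1) = 5.
Row 1 needs a 4, and only (1,4) is open for it.
The only place for 2 in row 5 is (5,4).
The 3 cells of cage e must have product 12; hence (4,5) = 2.
Cage e needs product 12, leaving (5,5) = 3.
Cage h needs sum 8, so (2,4) = 3.
Column 5 already has 3, which forces (2,5) = 1.
3 is placed in column 4, which forces (3,4) = 5.
Column 5 already has 3, so (3,5) = 4.
Column 4 already has 5; hence (4,4) = 1.
Row 3 already has 5, which forces (3,3) = 3.
Row 4 now contains 1, which forces (4,1) = 4.
Column 3 now contains 3, leaving (4,3) = 5.
Cage f needs two cells with product 4, which forces (5,1) = 1.
Column 3 already has 5, leaving (5,3) = 4.
Cage d needs two cells with product 8, so (2,2) = 4.
Column 3 now contains 4; hence (2,3) = 2.
Column 1 now contains 1, which forces (3,1) = 2.
Cage b's pair has difference 1, which forces (3,2) = 1.
Row 4 already has 5, leaving (4,2) = 3.
4 is placed in row 5, which forces (5,2) = 5.
Column 1 now contains 2; hence (1,1) = 3.
3 is placed in column 2, which forces (1,2) = 2.
Column 3 now contains 2; hence (1,3) = 1.
Completed grid: 3 2 1 4 5 / 5 4 2 3 1 / 2 1 3 5 4 / 4 3 5 1 2 / 1 5 4 2 3.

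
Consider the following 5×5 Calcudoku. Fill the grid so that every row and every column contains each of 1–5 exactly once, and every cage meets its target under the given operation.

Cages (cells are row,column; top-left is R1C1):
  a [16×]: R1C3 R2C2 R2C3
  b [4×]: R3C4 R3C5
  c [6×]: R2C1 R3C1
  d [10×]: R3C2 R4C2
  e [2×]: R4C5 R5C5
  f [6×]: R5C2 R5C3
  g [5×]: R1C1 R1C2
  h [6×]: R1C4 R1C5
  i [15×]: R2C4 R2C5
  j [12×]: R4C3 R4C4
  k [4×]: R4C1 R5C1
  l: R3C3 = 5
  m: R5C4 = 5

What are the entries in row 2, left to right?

Cage l is a single given cell, leaving R3C3 = 5.
Cage m is a single given cell, leaving R5C4 = 5.
5 is placed in column 4, so R2C4 = 3.
The two cells of cage i must have product 15, which forces R2C5 = 5.
5 is placed in row 3, which forces R3C2 = 2.
The two cells of cage d must have product 10, so R4C2 = 5.
3 is placed in column 4; hence R4C4 = 4.
Column 2 now contains 2, leaving R5C2 = 3.
3 is placed in row 5, so R5C3 = 2.
Row 5 already has 2, which forces R5C5 = 1.
The two cells of cage g must have product 5, leaving R1C1 = 5.
Column 2 already has 5, so R1C2 = 1.
Column 3 now contains 2; hence R1C3 = 4.
3 is placed in column 4, which forces R1C4 = 2.
The two cells of cage h must have product 6, leaving R1C5 = 3.
3 is placed in row 2, so R2C1 = 2.
Column 2 now contains 2, which forces R2C2 = 4.
The 3 cells of cage a must have product 16, leaving R2C3 = 1.
Row 3 now contains 2, which forces R3C1 = 3.
4 is placed in column 4, which forces R3C4 = 1.
Column 5 now contains 1, leaving R3C5 = 4.
Row 4 now contains 4, leaving R4C1 = 1.
Row 4 now contains 4, leaving R4C3 = 3.
Column 5 now contains 1, which forces R4C5 = 2.
1 is placed in row 5, which forces R5C1 = 4.
The full grid is 5 1 4 2 3 / 2 4 1 3 5 / 3 2 5 1 4 / 1 5 3 4 2 / 4 3 2 5 1.

2 4 1 3 5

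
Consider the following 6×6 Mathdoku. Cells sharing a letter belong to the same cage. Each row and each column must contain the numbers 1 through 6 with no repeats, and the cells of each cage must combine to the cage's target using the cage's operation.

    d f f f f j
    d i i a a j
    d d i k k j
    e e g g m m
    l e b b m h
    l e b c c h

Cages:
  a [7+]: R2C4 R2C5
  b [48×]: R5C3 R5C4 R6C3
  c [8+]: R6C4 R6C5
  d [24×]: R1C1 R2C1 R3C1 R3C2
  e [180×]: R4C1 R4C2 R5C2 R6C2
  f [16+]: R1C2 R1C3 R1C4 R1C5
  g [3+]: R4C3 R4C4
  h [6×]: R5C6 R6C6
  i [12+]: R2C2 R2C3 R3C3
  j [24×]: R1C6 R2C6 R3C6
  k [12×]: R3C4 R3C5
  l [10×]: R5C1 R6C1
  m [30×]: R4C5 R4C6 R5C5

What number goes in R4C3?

2

The only place for 5 in row 3 is R3C3.
In row 4, 4 can only go at R4C2, so R4C2 = 4.
Cage e has product 180, which forces R4C1 = 3.
The only place for 1 in row 6 is R6C6.
The two cells of cage h must have product 6, so R5C6 = 6.
The only place for 6 in row 4 is R4C5.
Cage m has product 30, so R4C6 = 5.
Cage m needs product 30; hence R5C5 = 1.
The only place for 4 in row 6 is R6C3.
Cage b needs product 48; hence R5C3 = 3.
The 3 cells of cage b must have product 48, so R5C4 = 4.
3 is placed in row 5, so R5C2 = 5.
Cage e needs product 180, which forces R6C2 = 3.
Row 5 already has 5, so R5C1 = 2.
The two cells of cage l must have product 10; hence R6C1 = 5.
The two cells of cage c must have sum 8; hence R6C4 = 6.
The two cells of cage c must have sum 8, so R6C5 = 2.
The 4 cells of cage d must have product 24, which forces R3C2 = 1.
Column 4 already has 6; hence R3C4 = 3.
2 is placed in column 5; hence R3C5 = 4.
4 is placed in row 3; hence R3C6 = 2.
Column 4 already has 3, leaving R1C4 = 5.
Cage f needs sum 16, so R1C5 = 3.
Row 1 now contains 3; hence R1C6 = 4.
Column 2 now contains 1; hence R2C2 = 6.
The 3 cells of cage i must have sum 12, which forces R2C3 = 1.
Column 4 already has 3; hence R2C4 = 2.
4 is placed in column 5, so R2C5 = 5.
4 is placed in column 6; hence R2C6 = 3.
4 is placed in row 3; hence R3C1 = 6.
1 is placed in column 3, leaving R4C3 = 2.
Column 4 already has 2; hence R4C4 = 1.
Row 1 already has 4, leaving R1C1 = 1.
Column 2 now contains 6, leaving R1C2 = 2.
2 is placed in column 3, which forces R1C3 = 6.
Row 2 already has 1, so R2C1 = 4.
The full grid is 1 2 6 5 3 4 / 4 6 1 2 5 3 / 6 1 5 3 4 2 / 3 4 2 1 6 5 / 2 5 3 4 1 6 / 5 3 4 6 2 1.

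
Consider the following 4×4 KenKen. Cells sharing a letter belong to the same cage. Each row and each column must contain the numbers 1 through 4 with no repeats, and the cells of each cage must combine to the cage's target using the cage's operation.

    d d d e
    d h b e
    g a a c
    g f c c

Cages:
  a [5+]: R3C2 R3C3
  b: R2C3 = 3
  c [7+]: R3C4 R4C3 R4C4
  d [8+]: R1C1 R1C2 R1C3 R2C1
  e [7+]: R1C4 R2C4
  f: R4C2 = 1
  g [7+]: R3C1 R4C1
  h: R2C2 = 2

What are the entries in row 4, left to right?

Cage h is given, which forces R2C2 = 2.
Cage b is given, leaving R2C3 = 3.
Row 2 now contains 3, which forces R2C4 = 4.
F is a freebie, which forces R4C2 = 1.
Cage d needs sum 8; hence R1C1 = 2.
Cage d needs sum 8, leaving R1C2 = 4.
Cage d has sum 8; hence R1C3 = 1.
Column 4 already has 4, so R1C4 = 3.
2 is placed in row 2; hence R2C1 = 1.
4 is placed in column 2, leaving R3C2 = 3.
Column 3 now contains 1, leaving R3C3 = 2.
Row 3 already has 2, leaving R3C4 = 1.
2 is placed in column 3; hence R4C3 = 4.
Column 4 now contains 3, leaving R4C4 = 2.
3 is placed in row 3; hence R3C1 = 4.
4 is placed in row 4; hence R4C1 = 3.
The full grid is 2 4 1 3 / 1 2 3 4 / 4 3 2 1 / 3 1 4 2.

3 1 4 2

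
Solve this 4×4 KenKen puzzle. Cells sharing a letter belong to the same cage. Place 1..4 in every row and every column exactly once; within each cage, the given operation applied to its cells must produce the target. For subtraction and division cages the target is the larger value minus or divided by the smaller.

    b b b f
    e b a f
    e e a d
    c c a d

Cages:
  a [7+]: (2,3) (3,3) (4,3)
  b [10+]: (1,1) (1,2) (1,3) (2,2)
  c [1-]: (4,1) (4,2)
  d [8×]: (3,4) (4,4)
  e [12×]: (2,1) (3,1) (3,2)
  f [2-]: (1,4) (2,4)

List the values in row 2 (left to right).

Column 3 needs a 3, and only (1,3) is open for it.
In column 4, 1 can only go at (1,4), so (1,4) = 1.
Cage b needs sum 10, leaving (2,2) = 1.
The two cells of cage f must have difference 2; hence (2,4) = 3.
Row 4 needs a 3, and only (4,1) is open for it.
The 3 cells of cage e must have product 12, which forces (2,1) = 4.
Row 2 already has 4, so (2,3) = 2.
Column 1 now contains 3, leaving (3,1) = 1.
The 3 cells of cage e must have product 12, so (3,2) = 3.
1 is placed in row 3, so (3,3) = 4.
Row 3 now contains 4, which forces (3,4) = 2.
4 is placed in column 3; hence (4,3) = 1.
2 is placed in column 4; hence (4,4) = 4.
Column 1 now contains 4, so (1,1) = 2.
The 4 cells of cage b must have sum 10, so (1,2) = 4.
4 is placed in row 4; hence (4,2) = 2.
The full grid is 2 4 3 1 / 4 1 2 3 / 1 3 4 2 / 3 2 1 4.

4 1 2 3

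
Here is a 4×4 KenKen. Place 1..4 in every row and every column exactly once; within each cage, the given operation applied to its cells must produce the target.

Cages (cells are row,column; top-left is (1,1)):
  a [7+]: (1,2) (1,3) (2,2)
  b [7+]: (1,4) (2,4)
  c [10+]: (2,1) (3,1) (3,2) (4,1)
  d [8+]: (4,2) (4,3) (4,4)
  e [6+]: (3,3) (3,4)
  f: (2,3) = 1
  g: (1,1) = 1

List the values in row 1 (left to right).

1 3 2 4

Cage g is a single given cell, so (1,1) = 1.
F is a freebie; hence (2,3) = 1.
The 3 cells of cage a must have sum 7, leaving (1,2) = 3.
Cage a has sum 7; hence (1,3) = 2.
3 is placed in row 1, so (1,4) = 4.
The 3 cells of cage a must have sum 7, leaving (2,2) = 2.
4 is placed in column 4, leaving (2,4) = 3.
Cage c has sum 10; hence (3,2) = 1.
2 is placed in column 3, leaving (3,3) = 4.
4 is placed in column 4, leaving (3,4) = 2.
Column 2 already has 1, which forces (4,2) = 4.
Column 3 already has 4, leaving (4,3) = 3.
Column 4 now contains 3; hence (4,4) = 1.
Row 2 now contains 3, which forces (2,1) = 4.
Row 3 already has 2; hence (3,1) = 3.
Row 4 now contains 3; hence (4,1) = 2.
The full grid is 1 3 2 4 / 4 2 1 3 / 3 1 4 2 / 2 4 3 1.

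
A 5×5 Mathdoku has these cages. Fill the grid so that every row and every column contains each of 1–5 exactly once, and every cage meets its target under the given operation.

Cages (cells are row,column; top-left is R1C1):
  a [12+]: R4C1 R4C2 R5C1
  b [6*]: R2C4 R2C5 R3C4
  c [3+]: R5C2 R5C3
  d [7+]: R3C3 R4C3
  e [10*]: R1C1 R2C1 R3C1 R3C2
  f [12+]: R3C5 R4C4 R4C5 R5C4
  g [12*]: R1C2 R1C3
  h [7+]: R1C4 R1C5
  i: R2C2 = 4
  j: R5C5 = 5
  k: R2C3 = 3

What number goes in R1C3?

4

Cage i is given, which forces R2C2 = 4.
K is a freebie; hence R2C3 = 3.
Cage e has product 10; hence R3C2 = 1.
Column 2 already has 1; hence R5C2 = 2.
Row 5 now contains 2, so R5C3 = 1.
J is a freebie, leaving R5C5 = 5.
4 is placed in column 2; hence R1C2 = 3.
Column 3 now contains 3; hence R1C3 = 4.
4 is placed in row 1, which forces R1C4 = 5.
4 is placed in row 1; hence R1C5 = 2.
Column 5 already has 2, so R2C5 = 1.
Cage b needs product 6, which forces R3C4 = 3.
Row 3 now contains 3, leaving R3C5 = 4.
Column 2 now contains 3, which forces R4C2 = 5.
Row 4 already has 5, which forces R4C3 = 2.
Column 5 now contains 4; hence R4C5 = 3.
Column 4 already has 3, leaving R5C4 = 4.
2 is placed in row 1, so R1C1 = 1.
Row 2 already has 1, leaving R2C4 = 2.
Column 3 already has 2; hence R3C3 = 5.
Row 4 now contains 3, which forces R4C1 = 4.
4 is placed in column 4; hence R4C4 = 1.
Row 5 now contains 4, leaving R5C1 = 3.
Row 2 already has 2, which forces R2C1 = 5.
Row 3 now contains 5, which forces R3C1 = 2.
Completed grid: 1 3 4 5 2 / 5 4 3 2 1 / 2 1 5 3 4 / 4 5 2 1 3 / 3 2 1 4 5.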